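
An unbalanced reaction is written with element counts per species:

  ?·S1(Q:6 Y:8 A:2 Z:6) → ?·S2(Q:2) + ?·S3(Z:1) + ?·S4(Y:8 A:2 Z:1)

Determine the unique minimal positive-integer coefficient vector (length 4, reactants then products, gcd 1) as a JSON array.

Q: 1·6 = 6 | 3·2+5·0+1·0 = 6
Y: 1·8 = 8 | 3·0+5·0+1·8 = 8
A: 1·2 = 2 | 3·0+5·0+1·2 = 2
Z: 1·6 = 6 | 3·0+5·1+1·1 = 6
gcd(1,3,5,1) = 1

Coefficients: [1, 3, 5, 1]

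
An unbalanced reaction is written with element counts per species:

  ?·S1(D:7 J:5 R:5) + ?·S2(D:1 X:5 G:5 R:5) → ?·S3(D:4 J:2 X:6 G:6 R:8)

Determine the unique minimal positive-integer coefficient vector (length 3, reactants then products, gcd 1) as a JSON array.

Coefficients: [2, 6, 5]

D: 2·7+6·1 = 20 | 5·4 = 20
J: 2·5+6·0 = 10 | 5·2 = 10
X: 2·0+6·5 = 30 | 5·6 = 30
G: 2·0+6·5 = 30 | 5·6 = 30
R: 2·5+6·5 = 40 | 5·8 = 40
gcd(2,6,5) = 1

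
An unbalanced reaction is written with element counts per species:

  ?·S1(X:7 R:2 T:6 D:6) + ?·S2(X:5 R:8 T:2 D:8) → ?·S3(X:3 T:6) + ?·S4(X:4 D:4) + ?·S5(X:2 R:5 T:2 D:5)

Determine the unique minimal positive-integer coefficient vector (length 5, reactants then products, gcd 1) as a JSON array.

X: 6·7+1·5 = 47 | 5·3+6·4+4·2 = 47
R: 6·2+1·8 = 20 | 5·0+6·0+4·5 = 20
T: 6·6+1·2 = 38 | 5·6+6·0+4·2 = 38
D: 6·6+1·8 = 44 | 5·0+6·4+4·5 = 44
gcd(6,1,5,6,4) = 1

Coefficients: [6, 1, 5, 6, 4]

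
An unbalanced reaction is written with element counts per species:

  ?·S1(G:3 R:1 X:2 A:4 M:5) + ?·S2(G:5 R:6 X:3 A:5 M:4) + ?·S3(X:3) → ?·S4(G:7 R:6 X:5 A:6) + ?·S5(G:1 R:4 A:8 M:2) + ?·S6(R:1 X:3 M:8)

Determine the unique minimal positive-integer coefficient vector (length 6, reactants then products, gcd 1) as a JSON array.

G: 2·3+6·5+5·0 = 36 | 5·7+1·1+4·0 = 36
R: 2·1+6·6+5·0 = 38 | 5·6+1·4+4·1 = 38
X: 2·2+6·3+5·3 = 37 | 5·5+1·0+4·3 = 37
A: 2·4+6·5+5·0 = 38 | 5·6+1·8+4·0 = 38
M: 2·5+6·4+5·0 = 34 | 5·0+1·2+4·8 = 34
gcd(2,6,5,5,1,4) = 1

Coefficients: [2, 6, 5, 5, 1, 4]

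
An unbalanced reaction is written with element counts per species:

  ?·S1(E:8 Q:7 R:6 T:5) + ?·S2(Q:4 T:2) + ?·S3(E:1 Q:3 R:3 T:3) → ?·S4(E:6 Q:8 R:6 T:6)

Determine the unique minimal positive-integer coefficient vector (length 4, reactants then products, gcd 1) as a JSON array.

E: 2·8+1·0+2·1 = 18 | 3·6 = 18
Q: 2·7+1·4+2·3 = 24 | 3·8 = 24
R: 2·6+1·0+2·3 = 18 | 3·6 = 18
T: 2·5+1·2+2·3 = 18 | 3·6 = 18
gcd(2,1,2,3) = 1

Coefficients: [2, 1, 2, 3]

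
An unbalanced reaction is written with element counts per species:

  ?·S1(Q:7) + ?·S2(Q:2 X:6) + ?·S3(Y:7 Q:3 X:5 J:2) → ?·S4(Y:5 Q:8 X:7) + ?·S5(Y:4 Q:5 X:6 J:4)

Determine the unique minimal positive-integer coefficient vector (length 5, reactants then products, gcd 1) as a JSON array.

Coefficients: [5, 5, 6, 6, 3]

Y: 5·0+5·0+6·7 = 42 | 6·5+3·4 = 42
Q: 5·7+5·2+6·3 = 63 | 6·8+3·5 = 63
X: 5·0+5·6+6·5 = 60 | 6·7+3·6 = 60
J: 5·0+5·0+6·2 = 12 | 6·0+3·4 = 12
gcd(5,5,6,6,3) = 1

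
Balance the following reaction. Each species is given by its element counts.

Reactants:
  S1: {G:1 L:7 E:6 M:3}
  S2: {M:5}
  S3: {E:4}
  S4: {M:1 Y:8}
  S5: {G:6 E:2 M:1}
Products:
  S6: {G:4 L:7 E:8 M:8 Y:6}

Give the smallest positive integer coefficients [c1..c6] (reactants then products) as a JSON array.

Coefficients: [4, 3, 1, 3, 2, 4]

G: 4·1+3·0+1·0+3·0+2·6 = 16 | 4·4 = 16
L: 4·7+3·0+1·0+3·0+2·0 = 28 | 4·7 = 28
E: 4·6+3·0+1·4+3·0+2·2 = 32 | 4·8 = 32
M: 4·3+3·5+1·0+3·1+2·1 = 32 | 4·8 = 32
Y: 4·0+3·0+1·0+3·8+2·0 = 24 | 4·6 = 24
gcd(4,3,1,3,2,4) = 1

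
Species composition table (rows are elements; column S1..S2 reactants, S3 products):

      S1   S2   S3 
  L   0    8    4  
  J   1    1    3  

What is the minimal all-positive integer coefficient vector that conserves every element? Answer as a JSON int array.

Coefficients: [5, 1, 2]

L: 5·0+1·8 = 8 | 2·4 = 8
J: 5·1+1·1 = 6 | 2·3 = 6
gcd(5,1,2) = 1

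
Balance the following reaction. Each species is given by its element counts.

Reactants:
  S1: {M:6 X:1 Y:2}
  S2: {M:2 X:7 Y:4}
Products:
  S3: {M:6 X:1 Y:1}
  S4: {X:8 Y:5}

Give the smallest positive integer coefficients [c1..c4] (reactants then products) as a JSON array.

M: 3·6+6·2 = 30 | 5·6+5·0 = 30
X: 3·1+6·7 = 45 | 5·1+5·8 = 45
Y: 3·2+6·4 = 30 | 5·1+5·5 = 30
gcd(3,6,5,5) = 1

Coefficients: [3, 6, 5, 5]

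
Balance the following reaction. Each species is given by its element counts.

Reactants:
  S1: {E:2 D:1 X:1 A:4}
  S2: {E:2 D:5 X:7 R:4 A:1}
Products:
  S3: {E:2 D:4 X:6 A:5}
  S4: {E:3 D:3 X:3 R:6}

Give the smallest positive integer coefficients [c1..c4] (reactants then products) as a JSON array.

E: 3·2+3·2 = 12 | 3·2+2·3 = 12
D: 3·1+3·5 = 18 | 3·4+2·3 = 18
X: 3·1+3·7 = 24 | 3·6+2·3 = 24
R: 3·0+3·4 = 12 | 3·0+2·6 = 12
A: 3·4+3·1 = 15 | 3·5+2·0 = 15
gcd(3,3,3,2) = 1

Coefficients: [3, 3, 3, 2]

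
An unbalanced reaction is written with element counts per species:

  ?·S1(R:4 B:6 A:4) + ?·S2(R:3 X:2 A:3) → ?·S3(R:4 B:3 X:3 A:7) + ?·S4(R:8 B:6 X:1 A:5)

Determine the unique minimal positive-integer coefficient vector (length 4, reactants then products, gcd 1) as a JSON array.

R: 3·4+4·3 = 24 | 2·4+2·8 = 24
B: 3·6+4·0 = 18 | 2·3+2·6 = 18
X: 3·0+4·2 = 8 | 2·3+2·1 = 8
A: 3·4+4·3 = 24 | 2·7+2·5 = 24
gcd(3,4,2,2) = 1

Coefficients: [3, 4, 2, 2]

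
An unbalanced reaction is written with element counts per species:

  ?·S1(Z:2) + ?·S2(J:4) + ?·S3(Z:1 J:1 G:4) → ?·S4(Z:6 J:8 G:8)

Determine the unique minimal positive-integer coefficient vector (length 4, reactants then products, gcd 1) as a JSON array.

Coefficients: [4, 3, 4, 2]

Z: 4·2+3·0+4·1 = 12 | 2·6 = 12
J: 4·0+3·4+4·1 = 16 | 2·8 = 16
G: 4·0+3·0+4·4 = 16 | 2·8 = 16
gcd(4,3,4,2) = 1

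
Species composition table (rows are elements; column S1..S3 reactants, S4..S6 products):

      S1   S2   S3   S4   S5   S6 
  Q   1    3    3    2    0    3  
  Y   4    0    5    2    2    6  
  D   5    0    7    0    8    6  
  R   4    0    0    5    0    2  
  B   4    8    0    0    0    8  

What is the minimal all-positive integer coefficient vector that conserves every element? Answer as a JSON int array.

Q: 4·1+1·3+2·3 = 13 | 2·2+2·0+3·3 = 13
Y: 4·4+1·0+2·5 = 26 | 2·2+2·2+3·6 = 26
D: 4·5+1·0+2·7 = 34 | 2·0+2·8+3·6 = 34
R: 4·4+1·0+2·0 = 16 | 2·5+2·0+3·2 = 16
B: 4·4+1·8+2·0 = 24 | 2·0+2·0+3·8 = 24
gcd(4,1,2,2,2,3) = 1

Coefficients: [4, 1, 2, 2, 2, 3]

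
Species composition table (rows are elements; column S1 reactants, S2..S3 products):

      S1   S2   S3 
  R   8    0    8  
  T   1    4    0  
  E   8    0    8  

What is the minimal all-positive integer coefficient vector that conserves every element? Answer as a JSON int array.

Coefficients: [4, 1, 4]

R: 4·8 = 32 | 1·0+4·8 = 32
T: 4·1 = 4 | 1·4+4·0 = 4
E: 4·8 = 32 | 1·0+4·8 = 32
gcd(4,1,4) = 1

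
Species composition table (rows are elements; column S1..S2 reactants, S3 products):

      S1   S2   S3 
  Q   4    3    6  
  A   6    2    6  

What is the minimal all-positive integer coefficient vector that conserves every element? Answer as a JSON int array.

Coefficients: [3, 6, 5]

Q: 3·4+6·3 = 30 | 5·6 = 30
A: 3·6+6·2 = 30 | 5·6 = 30
gcd(3,6,5) = 1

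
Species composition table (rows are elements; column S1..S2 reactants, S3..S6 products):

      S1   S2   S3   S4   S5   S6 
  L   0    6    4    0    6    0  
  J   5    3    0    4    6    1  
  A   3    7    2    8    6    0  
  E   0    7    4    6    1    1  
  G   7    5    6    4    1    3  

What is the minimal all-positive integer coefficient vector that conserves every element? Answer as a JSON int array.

Coefficients: [2, 4, 3, 2, 2, 2]

L: 2·0+4·6 = 24 | 3·4+2·0+2·6+2·0 = 24
J: 2·5+4·3 = 22 | 3·0+2·4+2·6+2·1 = 22
A: 2·3+4·7 = 34 | 3·2+2·8+2·6+2·0 = 34
E: 2·0+4·7 = 28 | 3·4+2·6+2·1+2·1 = 28
G: 2·7+4·5 = 34 | 3·6+2·4+2·1+2·3 = 34
gcd(2,4,3,2,2,2) = 1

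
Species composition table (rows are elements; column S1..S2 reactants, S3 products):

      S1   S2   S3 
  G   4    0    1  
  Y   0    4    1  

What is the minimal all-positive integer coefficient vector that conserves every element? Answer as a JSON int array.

G: 1·4+1·0 = 4 | 4·1 = 4
Y: 1·0+1·4 = 4 | 4·1 = 4
gcd(1,1,4) = 1

Coefficients: [1, 1, 4]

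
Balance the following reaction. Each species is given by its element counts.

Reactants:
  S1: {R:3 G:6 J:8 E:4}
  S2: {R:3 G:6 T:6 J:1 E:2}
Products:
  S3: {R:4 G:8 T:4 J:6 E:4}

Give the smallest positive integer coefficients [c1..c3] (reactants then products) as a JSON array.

Coefficients: [2, 2, 3]

R: 2·3+2·3 = 12 | 3·4 = 12
G: 2·6+2·6 = 24 | 3·8 = 24
T: 2·0+2·6 = 12 | 3·4 = 12
J: 2·8+2·1 = 18 | 3·6 = 18
E: 2·4+2·2 = 12 | 3·4 = 12
gcd(2,2,3) = 1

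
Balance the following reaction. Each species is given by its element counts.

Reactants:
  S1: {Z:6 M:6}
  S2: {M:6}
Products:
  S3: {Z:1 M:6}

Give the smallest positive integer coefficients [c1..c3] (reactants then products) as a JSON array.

Z: 1·6+5·0 = 6 | 6·1 = 6
M: 1·6+5·6 = 36 | 6·6 = 36
gcd(1,5,6) = 1

Coefficients: [1, 5, 6]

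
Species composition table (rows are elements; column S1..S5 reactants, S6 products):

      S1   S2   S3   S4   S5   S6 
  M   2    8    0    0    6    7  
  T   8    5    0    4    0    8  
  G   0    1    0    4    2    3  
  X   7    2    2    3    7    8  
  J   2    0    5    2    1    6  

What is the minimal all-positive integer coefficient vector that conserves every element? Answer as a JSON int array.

Coefficients: [2, 4, 5, 3, 1, 6]

M: 2·2+4·8+5·0+3·0+1·6 = 42 | 6·7 = 42
T: 2·8+4·5+5·0+3·4+1·0 = 48 | 6·8 = 48
G: 2·0+4·1+5·0+3·4+1·2 = 18 | 6·3 = 18
X: 2·7+4·2+5·2+3·3+1·7 = 48 | 6·8 = 48
J: 2·2+4·0+5·5+3·2+1·1 = 36 | 6·6 = 36
gcd(2,4,5,3,1,6) = 1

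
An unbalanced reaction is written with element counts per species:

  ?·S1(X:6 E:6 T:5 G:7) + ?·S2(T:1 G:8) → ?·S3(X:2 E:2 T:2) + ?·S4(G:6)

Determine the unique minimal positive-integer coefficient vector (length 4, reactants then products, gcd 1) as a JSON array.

X: 2·6+2·0 = 12 | 6·2+5·0 = 12
E: 2·6+2·0 = 12 | 6·2+5·0 = 12
T: 2·5+2·1 = 12 | 6·2+5·0 = 12
G: 2·7+2·8 = 30 | 6·0+5·6 = 30
gcd(2,2,6,5) = 1

Coefficients: [2, 2, 6, 5]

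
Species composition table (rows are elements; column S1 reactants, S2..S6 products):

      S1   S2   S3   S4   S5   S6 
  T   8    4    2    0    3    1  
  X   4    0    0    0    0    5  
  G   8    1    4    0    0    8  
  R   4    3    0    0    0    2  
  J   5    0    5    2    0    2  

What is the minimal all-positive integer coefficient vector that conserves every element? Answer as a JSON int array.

Coefficients: [5, 4, 1, 6, 6, 4]

T: 5·8 = 40 | 4·4+1·2+6·0+6·3+4·1 = 40
X: 5·4 = 20 | 4·0+1·0+6·0+6·0+4·5 = 20
G: 5·8 = 40 | 4·1+1·4+6·0+6·0+4·8 = 40
R: 5·4 = 20 | 4·3+1·0+6·0+6·0+4·2 = 20
J: 5·5 = 25 | 4·0+1·5+6·2+6·0+4·2 = 25
gcd(5,4,1,6,6,4) = 1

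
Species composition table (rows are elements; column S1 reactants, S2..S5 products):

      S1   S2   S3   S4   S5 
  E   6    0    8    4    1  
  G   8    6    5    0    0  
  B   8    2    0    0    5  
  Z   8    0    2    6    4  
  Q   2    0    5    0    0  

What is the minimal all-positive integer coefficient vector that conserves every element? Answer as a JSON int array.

Coefficients: [5, 5, 2, 2, 6]

E: 5·6 = 30 | 5·0+2·8+2·4+6·1 = 30
G: 5·8 = 40 | 5·6+2·5+2·0+6·0 = 40
B: 5·8 = 40 | 5·2+2·0+2·0+6·5 = 40
Z: 5·8 = 40 | 5·0+2·2+2·6+6·4 = 40
Q: 5·2 = 10 | 5·0+2·5+2·0+6·0 = 10
gcd(5,5,2,2,6) = 1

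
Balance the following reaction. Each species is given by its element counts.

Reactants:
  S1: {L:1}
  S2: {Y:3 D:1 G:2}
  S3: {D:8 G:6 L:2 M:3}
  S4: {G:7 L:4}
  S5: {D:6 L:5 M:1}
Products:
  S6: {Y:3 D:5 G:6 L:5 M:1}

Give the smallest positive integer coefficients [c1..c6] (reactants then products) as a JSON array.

Y: 5·0+5·3+1·0+2·0+2·0 = 15 | 5·3 = 15
D: 5·0+5·1+1·8+2·0+2·6 = 25 | 5·5 = 25
G: 5·0+5·2+1·6+2·7+2·0 = 30 | 5·6 = 30
L: 5·1+5·0+1·2+2·4+2·5 = 25 | 5·5 = 25
M: 5·0+5·0+1·3+2·0+2·1 = 5 | 5·1 = 5
gcd(5,5,1,2,2,5) = 1

Coefficients: [5, 5, 1, 2, 2, 5]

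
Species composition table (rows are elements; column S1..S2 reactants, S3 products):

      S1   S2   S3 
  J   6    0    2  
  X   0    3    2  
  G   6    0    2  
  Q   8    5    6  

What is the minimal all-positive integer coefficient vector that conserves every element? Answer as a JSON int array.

Coefficients: [1, 2, 3]

J: 1·6+2·0 = 6 | 3·2 = 6
X: 1·0+2·3 = 6 | 3·2 = 6
G: 1·6+2·0 = 6 | 3·2 = 6
Q: 1·8+2·5 = 18 | 3·6 = 18
gcd(1,2,3) = 1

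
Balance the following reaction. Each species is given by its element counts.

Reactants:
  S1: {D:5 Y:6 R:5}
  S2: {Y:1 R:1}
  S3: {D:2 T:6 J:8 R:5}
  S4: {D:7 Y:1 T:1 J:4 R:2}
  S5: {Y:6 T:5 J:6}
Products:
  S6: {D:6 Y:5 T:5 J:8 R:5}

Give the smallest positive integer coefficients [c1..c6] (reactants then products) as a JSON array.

Coefficients: [1, 4, 2, 3, 2, 5]

D: 1·5+4·0+2·2+3·7+2·0 = 30 | 5·6 = 30
Y: 1·6+4·1+2·0+3·1+2·6 = 25 | 5·5 = 25
T: 1·0+4·0+2·6+3·1+2·5 = 25 | 5·5 = 25
J: 1·0+4·0+2·8+3·4+2·6 = 40 | 5·8 = 40
R: 1·5+4·1+2·5+3·2+2·0 = 25 | 5·5 = 25
gcd(1,4,2,3,2,5) = 1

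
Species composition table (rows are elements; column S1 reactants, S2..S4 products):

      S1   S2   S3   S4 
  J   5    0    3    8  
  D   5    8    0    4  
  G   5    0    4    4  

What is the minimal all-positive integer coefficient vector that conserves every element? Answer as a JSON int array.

J: 4·5 = 20 | 2·0+4·3+1·8 = 20
D: 4·5 = 20 | 2·8+4·0+1·4 = 20
G: 4·5 = 20 | 2·0+4·4+1·4 = 20
gcd(4,2,4,1) = 1

Coefficients: [4, 2, 4, 1]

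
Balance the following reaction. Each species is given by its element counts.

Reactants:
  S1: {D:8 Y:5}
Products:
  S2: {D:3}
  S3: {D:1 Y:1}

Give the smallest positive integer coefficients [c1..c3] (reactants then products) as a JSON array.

D: 1·8 = 8 | 1·3+5·1 = 8
Y: 1·5 = 5 | 1·0+5·1 = 5
gcd(1,1,5) = 1

Coefficients: [1, 1, 5]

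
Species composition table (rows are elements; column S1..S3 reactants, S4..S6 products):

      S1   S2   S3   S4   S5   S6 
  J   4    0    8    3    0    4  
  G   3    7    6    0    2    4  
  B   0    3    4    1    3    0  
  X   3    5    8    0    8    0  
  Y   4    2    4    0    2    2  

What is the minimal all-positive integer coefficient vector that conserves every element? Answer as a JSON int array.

J: 1·4+1·0+4·8 = 36 | 4·3+5·0+6·4 = 36
G: 1·3+1·7+4·6 = 34 | 4·0+5·2+6·4 = 34
B: 1·0+1·3+4·4 = 19 | 4·1+5·3+6·0 = 19
X: 1·3+1·5+4·8 = 40 | 4·0+5·8+6·0 = 40
Y: 1·4+1·2+4·4 = 22 | 4·0+5·2+6·2 = 22
gcd(1,1,4,4,5,6) = 1

Coefficients: [1, 1, 4, 4, 5, 6]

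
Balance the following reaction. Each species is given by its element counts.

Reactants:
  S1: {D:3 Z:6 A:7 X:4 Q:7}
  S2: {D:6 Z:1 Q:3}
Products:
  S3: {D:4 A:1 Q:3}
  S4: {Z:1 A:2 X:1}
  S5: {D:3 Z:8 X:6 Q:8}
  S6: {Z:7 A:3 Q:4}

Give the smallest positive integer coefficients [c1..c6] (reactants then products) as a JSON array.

D: 3·3+3·6 = 27 | 6·4+6·0+1·3+1·0 = 27
Z: 3·6+3·1 = 21 | 6·0+6·1+1·8+1·7 = 21
A: 3·7+3·0 = 21 | 6·1+6·2+1·0+1·3 = 21
X: 3·4+3·0 = 12 | 6·0+6·1+1·6+1·0 = 12
Q: 3·7+3·3 = 30 | 6·3+6·0+1·8+1·4 = 30
gcd(3,3,6,6,1,1) = 1

Coefficients: [3, 3, 6, 6, 1, 1]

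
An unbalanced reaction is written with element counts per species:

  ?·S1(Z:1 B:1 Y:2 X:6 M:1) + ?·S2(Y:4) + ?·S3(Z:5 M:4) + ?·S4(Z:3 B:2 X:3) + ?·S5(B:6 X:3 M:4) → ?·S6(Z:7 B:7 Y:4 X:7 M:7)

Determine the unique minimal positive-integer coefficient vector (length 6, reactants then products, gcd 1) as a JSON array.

Coefficients: [2, 5, 5, 5, 5, 6]

Z: 2·1+5·0+5·5+5·3+5·0 = 42 | 6·7 = 42
B: 2·1+5·0+5·0+5·2+5·6 = 42 | 6·7 = 42
Y: 2·2+5·4+5·0+5·0+5·0 = 24 | 6·4 = 24
X: 2·6+5·0+5·0+5·3+5·3 = 42 | 6·7 = 42
M: 2·1+5·0+5·4+5·0+5·4 = 42 | 6·7 = 42
gcd(2,5,5,5,5,6) = 1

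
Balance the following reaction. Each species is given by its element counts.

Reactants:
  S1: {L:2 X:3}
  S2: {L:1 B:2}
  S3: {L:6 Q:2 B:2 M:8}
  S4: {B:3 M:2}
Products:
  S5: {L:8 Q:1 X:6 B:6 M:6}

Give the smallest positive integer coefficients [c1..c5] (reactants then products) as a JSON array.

Coefficients: [4, 2, 1, 2, 2]

L: 4·2+2·1+1·6+2·0 = 16 | 2·8 = 16
Q: 4·0+2·0+1·2+2·0 = 2 | 2·1 = 2
X: 4·3+2·0+1·0+2·0 = 12 | 2·6 = 12
B: 4·0+2·2+1·2+2·3 = 12 | 2·6 = 12
M: 4·0+2·0+1·8+2·2 = 12 | 2·6 = 12
gcd(4,2,1,2,2) = 1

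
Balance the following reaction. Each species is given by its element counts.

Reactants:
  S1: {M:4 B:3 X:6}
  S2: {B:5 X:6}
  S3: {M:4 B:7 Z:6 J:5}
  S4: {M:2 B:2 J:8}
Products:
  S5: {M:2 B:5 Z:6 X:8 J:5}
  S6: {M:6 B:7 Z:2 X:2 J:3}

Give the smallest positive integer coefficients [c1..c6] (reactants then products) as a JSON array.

Coefficients: [5, 1, 5, 1, 3, 6]

M: 5·4+1·0+5·4+1·2 = 42 | 3·2+6·6 = 42
B: 5·3+1·5+5·7+1·2 = 57 | 3·5+6·7 = 57
Z: 5·0+1·0+5·6+1·0 = 30 | 3·6+6·2 = 30
X: 5·6+1·6+5·0+1·0 = 36 | 3·8+6·2 = 36
J: 5·0+1·0+5·5+1·8 = 33 | 3·5+6·3 = 33
gcd(5,1,5,1,3,6) = 1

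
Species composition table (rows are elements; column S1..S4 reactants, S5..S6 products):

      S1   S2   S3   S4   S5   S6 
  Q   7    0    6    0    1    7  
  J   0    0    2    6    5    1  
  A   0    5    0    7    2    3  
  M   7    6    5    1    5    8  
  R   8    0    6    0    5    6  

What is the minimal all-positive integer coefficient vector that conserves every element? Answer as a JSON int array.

Coefficients: [2, 3, 5, 1, 2, 6]

Q: 2·7+3·0+5·6+1·0 = 44 | 2·1+6·7 = 44
J: 2·0+3·0+5·2+1·6 = 16 | 2·5+6·1 = 16
A: 2·0+3·5+5·0+1·7 = 22 | 2·2+6·3 = 22
M: 2·7+3·6+5·5+1·1 = 58 | 2·5+6·8 = 58
R: 2·8+3·0+5·6+1·0 = 46 | 2·5+6·6 = 46
gcd(2,3,5,1,2,6) = 1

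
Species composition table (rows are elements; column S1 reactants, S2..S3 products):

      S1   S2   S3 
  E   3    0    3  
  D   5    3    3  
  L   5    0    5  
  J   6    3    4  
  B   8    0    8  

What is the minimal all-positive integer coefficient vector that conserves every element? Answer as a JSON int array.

Coefficients: [3, 2, 3]

E: 3·3 = 9 | 2·0+3·3 = 9
D: 3·5 = 15 | 2·3+3·3 = 15
L: 3·5 = 15 | 2·0+3·5 = 15
J: 3·6 = 18 | 2·3+3·4 = 18
B: 3·8 = 24 | 2·0+3·8 = 24
gcd(3,2,3) = 1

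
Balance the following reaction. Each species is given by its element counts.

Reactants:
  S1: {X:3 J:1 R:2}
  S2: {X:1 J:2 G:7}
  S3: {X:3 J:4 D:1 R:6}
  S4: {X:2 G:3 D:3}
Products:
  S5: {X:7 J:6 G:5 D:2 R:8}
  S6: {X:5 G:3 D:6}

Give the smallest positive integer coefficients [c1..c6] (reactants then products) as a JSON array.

Coefficients: [6, 3, 6, 4, 6, 1]

X: 6·3+3·1+6·3+4·2 = 47 | 6·7+1·5 = 47
J: 6·1+3·2+6·4+4·0 = 36 | 6·6+1·0 = 36
G: 6·0+3·7+6·0+4·3 = 33 | 6·5+1·3 = 33
D: 6·0+3·0+6·1+4·3 = 18 | 6·2+1·6 = 18
R: 6·2+3·0+6·6+4·0 = 48 | 6·8+1·0 = 48
gcd(6,3,6,4,6,1) = 1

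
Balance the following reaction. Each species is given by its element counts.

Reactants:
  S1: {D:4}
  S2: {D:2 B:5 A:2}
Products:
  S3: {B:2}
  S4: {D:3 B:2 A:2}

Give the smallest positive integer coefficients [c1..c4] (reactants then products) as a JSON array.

D: 1·4+4·2 = 12 | 6·0+4·3 = 12
B: 1·0+4·5 = 20 | 6·2+4·2 = 20
A: 1·0+4·2 = 8 | 6·0+4·2 = 8
gcd(1,4,6,4) = 1

Coefficients: [1, 4, 6, 4]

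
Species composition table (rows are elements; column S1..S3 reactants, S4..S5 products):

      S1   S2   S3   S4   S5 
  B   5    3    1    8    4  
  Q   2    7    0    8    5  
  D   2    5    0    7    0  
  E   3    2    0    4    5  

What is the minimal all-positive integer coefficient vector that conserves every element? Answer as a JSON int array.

Coefficients: [5, 5, 4, 5, 1]

B: 5·5+5·3+4·1 = 44 | 5·8+1·4 = 44
Q: 5·2+5·7+4·0 = 45 | 5·8+1·5 = 45
D: 5·2+5·5+4·0 = 35 | 5·7+1·0 = 35
E: 5·3+5·2+4·0 = 25 | 5·4+1·5 = 25
gcd(5,5,4,5,1) = 1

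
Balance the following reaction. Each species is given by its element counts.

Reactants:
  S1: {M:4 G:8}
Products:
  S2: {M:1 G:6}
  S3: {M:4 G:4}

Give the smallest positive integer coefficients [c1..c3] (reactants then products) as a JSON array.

M: 5·4 = 20 | 4·1+4·4 = 20
G: 5·8 = 40 | 4·6+4·4 = 40
gcd(5,4,4) = 1

Coefficients: [5, 4, 4]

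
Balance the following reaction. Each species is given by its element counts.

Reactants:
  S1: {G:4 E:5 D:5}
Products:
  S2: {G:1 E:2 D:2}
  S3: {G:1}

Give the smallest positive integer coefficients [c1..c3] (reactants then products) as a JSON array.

G: 2·4 = 8 | 5·1+3·1 = 8
E: 2·5 = 10 | 5·2+3·0 = 10
D: 2·5 = 10 | 5·2+3·0 = 10
gcd(2,5,3) = 1

Coefficients: [2, 5, 3]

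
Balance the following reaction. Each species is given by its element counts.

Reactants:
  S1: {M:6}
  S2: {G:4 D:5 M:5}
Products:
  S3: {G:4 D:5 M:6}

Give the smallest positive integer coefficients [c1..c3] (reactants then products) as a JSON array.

G: 1·0+6·4 = 24 | 6·4 = 24
D: 1·0+6·5 = 30 | 6·5 = 30
M: 1·6+6·5 = 36 | 6·6 = 36
gcd(1,6,6) = 1

Coefficients: [1, 6, 6]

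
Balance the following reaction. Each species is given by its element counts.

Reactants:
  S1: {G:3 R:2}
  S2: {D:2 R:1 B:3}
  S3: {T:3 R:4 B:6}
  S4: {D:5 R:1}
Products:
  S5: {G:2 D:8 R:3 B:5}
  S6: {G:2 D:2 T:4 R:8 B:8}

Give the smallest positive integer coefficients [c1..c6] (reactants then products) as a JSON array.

Coefficients: [4, 5, 4, 4, 3, 3]

G: 4·3+5·0+4·0+4·0 = 12 | 3·2+3·2 = 12
D: 4·0+5·2+4·0+4·5 = 30 | 3·8+3·2 = 30
T: 4·0+5·0+4·3+4·0 = 12 | 3·0+3·4 = 12
R: 4·2+5·1+4·4+4·1 = 33 | 3·3+3·8 = 33
B: 4·0+5·3+4·6+4·0 = 39 | 3·5+3·8 = 39
gcd(4,5,4,4,3,3) = 1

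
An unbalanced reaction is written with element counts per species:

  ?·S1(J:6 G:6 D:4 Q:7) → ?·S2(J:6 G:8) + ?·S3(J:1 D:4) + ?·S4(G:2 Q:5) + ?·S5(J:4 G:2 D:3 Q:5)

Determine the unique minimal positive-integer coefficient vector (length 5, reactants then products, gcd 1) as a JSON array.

J: 5·6 = 30 | 2·6+2·1+3·0+4·4 = 30
G: 5·6 = 30 | 2·8+2·0+3·2+4·2 = 30
D: 5·4 = 20 | 2·0+2·4+3·0+4·3 = 20
Q: 5·7 = 35 | 2·0+2·0+3·5+4·5 = 35
gcd(5,2,2,3,4) = 1

Coefficients: [5, 2, 2, 3, 4]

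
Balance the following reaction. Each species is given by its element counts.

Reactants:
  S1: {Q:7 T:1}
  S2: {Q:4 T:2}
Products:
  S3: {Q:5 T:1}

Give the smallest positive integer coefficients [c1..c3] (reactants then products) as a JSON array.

Q: 3·7+1·4 = 25 | 5·5 = 25
T: 3·1+1·2 = 5 | 5·1 = 5
gcd(3,1,5) = 1

Coefficients: [3, 1, 5]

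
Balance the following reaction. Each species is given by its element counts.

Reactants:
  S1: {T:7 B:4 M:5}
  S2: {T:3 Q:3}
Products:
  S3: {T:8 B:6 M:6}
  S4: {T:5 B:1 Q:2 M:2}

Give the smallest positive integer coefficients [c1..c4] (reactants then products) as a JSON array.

T: 6·7+4·3 = 54 | 3·8+6·5 = 54
B: 6·4+4·0 = 24 | 3·6+6·1 = 24
Q: 6·0+4·3 = 12 | 3·0+6·2 = 12
M: 6·5+4·0 = 30 | 3·6+6·2 = 30
gcd(6,4,3,6) = 1

Coefficients: [6, 4, 3, 6]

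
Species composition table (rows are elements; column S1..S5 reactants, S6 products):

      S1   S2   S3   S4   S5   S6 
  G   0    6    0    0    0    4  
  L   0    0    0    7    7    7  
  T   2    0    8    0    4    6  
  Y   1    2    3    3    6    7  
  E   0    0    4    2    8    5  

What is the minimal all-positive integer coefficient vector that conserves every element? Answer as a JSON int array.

G: 4·0+4·6+3·0+5·0+1·0 = 24 | 6·4 = 24
L: 4·0+4·0+3·0+5·7+1·7 = 42 | 6·7 = 42
T: 4·2+4·0+3·8+5·0+1·4 = 36 | 6·6 = 36
Y: 4·1+4·2+3·3+5·3+1·6 = 42 | 6·7 = 42
E: 4·0+4·0+3·4+5·2+1·8 = 30 | 6·5 = 30
gcd(4,4,3,5,1,6) = 1

Coefficients: [4, 4, 3, 5, 1, 6]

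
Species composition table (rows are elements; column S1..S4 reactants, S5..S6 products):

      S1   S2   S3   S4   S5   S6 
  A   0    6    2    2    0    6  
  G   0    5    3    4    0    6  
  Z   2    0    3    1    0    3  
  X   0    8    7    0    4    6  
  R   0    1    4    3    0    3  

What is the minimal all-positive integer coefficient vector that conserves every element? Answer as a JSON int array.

Coefficients: [4, 4, 2, 1, 4, 5]

A: 4·0+4·6+2·2+1·2 = 30 | 4·0+5·6 = 30
G: 4·0+4·5+2·3+1·4 = 30 | 4·0+5·6 = 30
Z: 4·2+4·0+2·3+1·1 = 15 | 4·0+5·3 = 15
X: 4·0+4·8+2·7+1·0 = 46 | 4·4+5·6 = 46
R: 4·0+4·1+2·4+1·3 = 15 | 4·0+5·3 = 15
gcd(4,4,2,1,4,5) = 1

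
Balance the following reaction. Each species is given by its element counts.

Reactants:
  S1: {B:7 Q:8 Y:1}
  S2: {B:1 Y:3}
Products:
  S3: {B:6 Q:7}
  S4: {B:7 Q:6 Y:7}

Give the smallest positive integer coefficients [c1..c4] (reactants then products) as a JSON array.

Coefficients: [5, 3, 4, 2]

B: 5·7+3·1 = 38 | 4·6+2·7 = 38
Q: 5·8+3·0 = 40 | 4·7+2·6 = 40
Y: 5·1+3·3 = 14 | 4·0+2·7 = 14
gcd(5,3,4,2) = 1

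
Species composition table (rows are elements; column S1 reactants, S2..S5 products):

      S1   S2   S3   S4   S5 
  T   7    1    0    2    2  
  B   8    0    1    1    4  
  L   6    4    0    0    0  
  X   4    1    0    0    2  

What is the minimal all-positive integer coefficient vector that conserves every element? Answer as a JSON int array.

Coefficients: [4, 6, 6, 6, 5]

T: 4·7 = 28 | 6·1+6·0+6·2+5·2 = 28
B: 4·8 = 32 | 6·0+6·1+6·1+5·4 = 32
L: 4·6 = 24 | 6·4+6·0+6·0+5·0 = 24
X: 4·4 = 16 | 6·1+6·0+6·0+5·2 = 16
gcd(4,6,6,6,5) = 1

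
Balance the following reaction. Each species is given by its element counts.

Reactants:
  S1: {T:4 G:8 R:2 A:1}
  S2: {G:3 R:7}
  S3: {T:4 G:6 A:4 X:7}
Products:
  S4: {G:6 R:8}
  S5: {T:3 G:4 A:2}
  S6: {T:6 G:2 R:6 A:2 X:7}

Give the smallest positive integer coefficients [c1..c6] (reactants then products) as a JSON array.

T: 2·4+6·0+1·4 = 12 | 5·0+2·3+1·6 = 12
G: 2·8+6·3+1·6 = 40 | 5·6+2·4+1·2 = 40
R: 2·2+6·7+1·0 = 46 | 5·8+2·0+1·6 = 46
A: 2·1+6·0+1·4 = 6 | 5·0+2·2+1·2 = 6
X: 2·0+6·0+1·7 = 7 | 5·0+2·0+1·7 = 7
gcd(2,6,1,5,2,1) = 1

Coefficients: [2, 6, 1, 5, 2, 1]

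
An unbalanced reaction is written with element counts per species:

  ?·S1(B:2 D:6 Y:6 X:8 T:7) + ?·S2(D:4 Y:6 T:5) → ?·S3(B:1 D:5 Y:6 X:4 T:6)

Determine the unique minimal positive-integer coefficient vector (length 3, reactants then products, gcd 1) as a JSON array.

Coefficients: [1, 1, 2]

B: 1·2+1·0 = 2 | 2·1 = 2
D: 1·6+1·4 = 10 | 2·5 = 10
Y: 1·6+1·6 = 12 | 2·6 = 12
X: 1·8+1·0 = 8 | 2·4 = 8
T: 1·7+1·5 = 12 | 2·6 = 12
gcd(1,1,2) = 1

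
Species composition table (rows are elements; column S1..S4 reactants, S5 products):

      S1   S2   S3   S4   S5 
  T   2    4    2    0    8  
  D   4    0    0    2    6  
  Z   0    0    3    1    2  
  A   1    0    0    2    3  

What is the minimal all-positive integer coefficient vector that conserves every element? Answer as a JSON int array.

Coefficients: [3, 4, 1, 3, 3]

T: 3·2+4·4+1·2+3·0 = 24 | 3·8 = 24
D: 3·4+4·0+1·0+3·2 = 18 | 3·6 = 18
Z: 3·0+4·0+1·3+3·1 = 6 | 3·2 = 6
A: 3·1+4·0+1·0+3·2 = 9 | 3·3 = 9
gcd(3,4,1,3,3) = 1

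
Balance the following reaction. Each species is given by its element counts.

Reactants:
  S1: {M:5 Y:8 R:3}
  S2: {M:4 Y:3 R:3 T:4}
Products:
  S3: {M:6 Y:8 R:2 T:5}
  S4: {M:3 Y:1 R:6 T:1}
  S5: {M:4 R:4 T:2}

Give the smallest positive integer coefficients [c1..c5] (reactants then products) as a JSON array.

M: 2·5+6·4 = 34 | 4·6+2·3+1·4 = 34
Y: 2·8+6·3 = 34 | 4·8+2·1+1·0 = 34
R: 2·3+6·3 = 24 | 4·2+2·6+1·4 = 24
T: 2·0+6·4 = 24 | 4·5+2·1+1·2 = 24
gcd(2,6,4,2,1) = 1

Coefficients: [2, 6, 4, 2, 1]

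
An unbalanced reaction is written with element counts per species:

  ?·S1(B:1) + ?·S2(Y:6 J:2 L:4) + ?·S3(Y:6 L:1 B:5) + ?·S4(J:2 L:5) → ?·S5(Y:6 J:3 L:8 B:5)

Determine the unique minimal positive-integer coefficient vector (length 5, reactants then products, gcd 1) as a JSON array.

Y: 5·0+1·6+3·6+5·0 = 24 | 4·6 = 24
J: 5·0+1·2+3·0+5·2 = 12 | 4·3 = 12
L: 5·0+1·4+3·1+5·5 = 32 | 4·8 = 32
B: 5·1+1·0+3·5+5·0 = 20 | 4·5 = 20
gcd(5,1,3,5,4) = 1

Coefficients: [5, 1, 3, 5, 4]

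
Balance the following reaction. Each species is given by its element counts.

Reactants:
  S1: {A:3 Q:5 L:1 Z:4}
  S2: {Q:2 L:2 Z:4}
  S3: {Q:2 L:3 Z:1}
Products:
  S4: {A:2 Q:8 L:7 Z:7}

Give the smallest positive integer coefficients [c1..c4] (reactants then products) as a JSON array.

A: 2·3+2·0+5·0 = 6 | 3·2 = 6
Q: 2·5+2·2+5·2 = 24 | 3·8 = 24
L: 2·1+2·2+5·3 = 21 | 3·7 = 21
Z: 2·4+2·4+5·1 = 21 | 3·7 = 21
gcd(2,2,5,3) = 1

Coefficients: [2, 2, 5, 3]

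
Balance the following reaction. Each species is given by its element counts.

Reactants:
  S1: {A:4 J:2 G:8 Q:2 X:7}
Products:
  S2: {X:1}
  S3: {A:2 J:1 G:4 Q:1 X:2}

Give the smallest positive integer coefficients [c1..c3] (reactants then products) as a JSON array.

Coefficients: [1, 3, 2]

A: 1·4 = 4 | 3·0+2·2 = 4
J: 1·2 = 2 | 3·0+2·1 = 2
G: 1·8 = 8 | 3·0+2·4 = 8
Q: 1·2 = 2 | 3·0+2·1 = 2
X: 1·7 = 7 | 3·1+2·2 = 7
gcd(1,3,2) = 1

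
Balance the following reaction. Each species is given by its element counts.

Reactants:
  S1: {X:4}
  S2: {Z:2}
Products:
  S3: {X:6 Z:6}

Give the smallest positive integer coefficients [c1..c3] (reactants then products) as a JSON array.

Coefficients: [3, 6, 2]

X: 3·4+6·0 = 12 | 2·6 = 12
Z: 3·0+6·2 = 12 | 2·6 = 12
gcd(3,6,2) = 1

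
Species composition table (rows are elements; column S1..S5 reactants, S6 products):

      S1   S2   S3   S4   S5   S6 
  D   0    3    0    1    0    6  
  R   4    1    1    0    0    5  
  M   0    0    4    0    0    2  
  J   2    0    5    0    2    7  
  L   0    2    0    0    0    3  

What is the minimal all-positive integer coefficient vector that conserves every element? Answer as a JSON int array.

Coefficients: [3, 6, 2, 6, 6, 4]

D: 3·0+6·3+2·0+6·1+6·0 = 24 | 4·6 = 24
R: 3·4+6·1+2·1+6·0+6·0 = 20 | 4·5 = 20
M: 3·0+6·0+2·4+6·0+6·0 = 8 | 4·2 = 8
J: 3·2+6·0+2·5+6·0+6·2 = 28 | 4·7 = 28
L: 3·0+6·2+2·0+6·0+6·0 = 12 | 4·3 = 12
gcd(3,6,2,6,6,4) = 1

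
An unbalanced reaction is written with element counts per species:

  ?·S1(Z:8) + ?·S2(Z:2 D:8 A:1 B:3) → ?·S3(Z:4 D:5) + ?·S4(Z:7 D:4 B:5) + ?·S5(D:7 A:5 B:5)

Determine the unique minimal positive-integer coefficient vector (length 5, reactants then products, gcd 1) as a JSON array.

Z: 3·8+5·2 = 34 | 5·4+2·7+1·0 = 34
D: 3·0+5·8 = 40 | 5·5+2·4+1·7 = 40
A: 3·0+5·1 = 5 | 5·0+2·0+1·5 = 5
B: 3·0+5·3 = 15 | 5·0+2·5+1·5 = 15
gcd(3,5,5,2,1) = 1

Coefficients: [3, 5, 5, 2, 1]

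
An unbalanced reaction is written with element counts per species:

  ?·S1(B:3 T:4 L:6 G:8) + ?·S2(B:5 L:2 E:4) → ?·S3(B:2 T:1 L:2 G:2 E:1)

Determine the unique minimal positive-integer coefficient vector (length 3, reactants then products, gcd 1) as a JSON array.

Coefficients: [1, 1, 4]

B: 1·3+1·5 = 8 | 4·2 = 8
T: 1·4+1·0 = 4 | 4·1 = 4
L: 1·6+1·2 = 8 | 4·2 = 8
G: 1·8+1·0 = 8 | 4·2 = 8
E: 1·0+1·4 = 4 | 4·1 = 4
gcd(1,1,4) = 1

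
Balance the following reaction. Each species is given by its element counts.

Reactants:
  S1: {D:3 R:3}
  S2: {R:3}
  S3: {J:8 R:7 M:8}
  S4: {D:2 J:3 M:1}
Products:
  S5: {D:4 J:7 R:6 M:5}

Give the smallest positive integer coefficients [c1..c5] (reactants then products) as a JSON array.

D: 4·3+1·0+3·0+6·2 = 24 | 6·4 = 24
J: 4·0+1·0+3·8+6·3 = 42 | 6·7 = 42
R: 4·3+1·3+3·7+6·0 = 36 | 6·6 = 36
M: 4·0+1·0+3·8+6·1 = 30 | 6·5 = 30
gcd(4,1,3,6,6) = 1

Coefficients: [4, 1, 3, 6, 6]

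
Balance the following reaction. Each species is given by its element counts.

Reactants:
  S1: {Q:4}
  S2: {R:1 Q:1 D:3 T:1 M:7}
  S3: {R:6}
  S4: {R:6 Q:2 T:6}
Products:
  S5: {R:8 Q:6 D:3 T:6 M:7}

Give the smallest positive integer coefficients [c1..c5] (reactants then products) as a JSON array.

Coefficients: [5, 6, 2, 5, 6]

R: 5·0+6·1+2·6+5·6 = 48 | 6·8 = 48
Q: 5·4+6·1+2·0+5·2 = 36 | 6·6 = 36
D: 5·0+6·3+2·0+5·0 = 18 | 6·3 = 18
T: 5·0+6·1+2·0+5·6 = 36 | 6·6 = 36
M: 5·0+6·7+2·0+5·0 = 42 | 6·7 = 42
gcd(5,6,2,5,6) = 1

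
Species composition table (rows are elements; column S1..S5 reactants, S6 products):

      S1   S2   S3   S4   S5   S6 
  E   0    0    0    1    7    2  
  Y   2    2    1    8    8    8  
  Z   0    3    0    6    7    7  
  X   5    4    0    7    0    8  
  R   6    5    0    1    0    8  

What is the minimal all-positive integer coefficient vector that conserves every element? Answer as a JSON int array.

Coefficients: [1, 5, 4, 1, 1, 4]

E: 1·0+5·0+4·0+1·1+1·7 = 8 | 4·2 = 8
Y: 1·2+5·2+4·1+1·8+1·8 = 32 | 4·8 = 32
Z: 1·0+5·3+4·0+1·6+1·7 = 28 | 4·7 = 28
X: 1·5+5·4+4·0+1·7+1·0 = 32 | 4·8 = 32
R: 1·6+5·5+4·0+1·1+1·0 = 32 | 4·8 = 32
gcd(1,5,4,1,1,4) = 1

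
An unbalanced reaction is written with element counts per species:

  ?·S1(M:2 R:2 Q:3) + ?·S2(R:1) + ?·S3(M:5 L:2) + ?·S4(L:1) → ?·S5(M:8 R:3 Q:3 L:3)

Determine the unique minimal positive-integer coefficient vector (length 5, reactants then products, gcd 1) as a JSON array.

M: 5·2+5·0+6·5+3·0 = 40 | 5·8 = 40
R: 5·2+5·1+6·0+3·0 = 15 | 5·3 = 15
Q: 5·3+5·0+6·0+3·0 = 15 | 5·3 = 15
L: 5·0+5·0+6·2+3·1 = 15 | 5·3 = 15
gcd(5,5,6,3,5) = 1

Coefficients: [5, 5, 6, 3, 5]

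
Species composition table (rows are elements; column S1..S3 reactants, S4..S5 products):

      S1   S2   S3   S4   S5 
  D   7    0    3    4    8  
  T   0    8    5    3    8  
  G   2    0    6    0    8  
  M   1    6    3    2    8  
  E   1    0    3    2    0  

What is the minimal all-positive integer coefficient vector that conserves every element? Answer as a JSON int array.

D: 6·7+4·0+2·3 = 48 | 6·4+3·8 = 48
T: 6·0+4·8+2·5 = 42 | 6·3+3·8 = 42
G: 6·2+4·0+2·6 = 24 | 6·0+3·8 = 24
M: 6·1+4·6+2·3 = 36 | 6·2+3·8 = 36
E: 6·1+4·0+2·3 = 12 | 6·2+3·0 = 12
gcd(6,4,2,6,3) = 1

Coefficients: [6, 4, 2, 6, 3]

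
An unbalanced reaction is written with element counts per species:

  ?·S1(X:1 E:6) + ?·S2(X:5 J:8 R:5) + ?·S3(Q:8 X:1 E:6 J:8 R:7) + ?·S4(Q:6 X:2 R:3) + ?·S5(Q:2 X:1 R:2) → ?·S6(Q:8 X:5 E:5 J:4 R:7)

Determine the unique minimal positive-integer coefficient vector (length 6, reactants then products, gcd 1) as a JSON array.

Q: 4·0+2·0+1·8+5·6+5·2 = 48 | 6·8 = 48
X: 4·1+2·5+1·1+5·2+5·1 = 30 | 6·5 = 30
E: 4·6+2·0+1·6+5·0+5·0 = 30 | 6·5 = 30
J: 4·0+2·8+1·8+5·0+5·0 = 24 | 6·4 = 24
R: 4·0+2·5+1·7+5·3+5·2 = 42 | 6·7 = 42
gcd(4,2,1,5,5,6) = 1

Coefficients: [4, 2, 1, 5, 5, 6]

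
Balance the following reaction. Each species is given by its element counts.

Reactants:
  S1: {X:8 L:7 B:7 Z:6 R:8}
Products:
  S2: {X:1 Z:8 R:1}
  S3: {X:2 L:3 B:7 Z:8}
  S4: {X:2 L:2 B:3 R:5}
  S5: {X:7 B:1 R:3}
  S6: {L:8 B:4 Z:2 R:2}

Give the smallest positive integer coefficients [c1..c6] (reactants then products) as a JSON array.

Coefficients: [5, 2, 1, 4, 4, 3]

X: 5·8 = 40 | 2·1+1·2+4·2+4·7+3·0 = 40
L: 5·7 = 35 | 2·0+1·3+4·2+4·0+3·8 = 35
B: 5·7 = 35 | 2·0+1·7+4·3+4·1+3·4 = 35
Z: 5·6 = 30 | 2·8+1·8+4·0+4·0+3·2 = 30
R: 5·8 = 40 | 2·1+1·0+4·5+4·3+3·2 = 40
gcd(5,2,1,4,4,3) = 1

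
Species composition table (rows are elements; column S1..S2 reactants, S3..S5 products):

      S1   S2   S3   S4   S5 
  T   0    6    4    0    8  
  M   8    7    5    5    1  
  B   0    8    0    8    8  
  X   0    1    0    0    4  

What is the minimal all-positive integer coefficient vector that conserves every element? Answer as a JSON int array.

T: 1·0+4·6 = 24 | 4·4+3·0+1·8 = 24
M: 1·8+4·7 = 36 | 4·5+3·5+1·1 = 36
B: 1·0+4·8 = 32 | 4·0+3·8+1·8 = 32
X: 1·0+4·1 = 4 | 4·0+3·0+1·4 = 4
gcd(1,4,4,3,1) = 1

Coefficients: [1, 4, 4, 3, 1]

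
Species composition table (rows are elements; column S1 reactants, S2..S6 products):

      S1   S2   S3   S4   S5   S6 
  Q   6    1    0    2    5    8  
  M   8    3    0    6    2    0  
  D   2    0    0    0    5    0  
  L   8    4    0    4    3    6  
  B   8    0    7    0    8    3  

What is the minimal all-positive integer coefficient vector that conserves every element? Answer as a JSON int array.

Coefficients: [5, 2, 3, 5, 2, 1]

Q: 5·6 = 30 | 2·1+3·0+5·2+2·5+1·8 = 30
M: 5·8 = 40 | 2·3+3·0+5·6+2·2+1·0 = 40
D: 5·2 = 10 | 2·0+3·0+5·0+2·5+1·0 = 10
L: 5·8 = 40 | 2·4+3·0+5·4+2·3+1·6 = 40
B: 5·8 = 40 | 2·0+3·7+5·0+2·8+1·3 = 40
gcd(5,2,3,5,2,1) = 1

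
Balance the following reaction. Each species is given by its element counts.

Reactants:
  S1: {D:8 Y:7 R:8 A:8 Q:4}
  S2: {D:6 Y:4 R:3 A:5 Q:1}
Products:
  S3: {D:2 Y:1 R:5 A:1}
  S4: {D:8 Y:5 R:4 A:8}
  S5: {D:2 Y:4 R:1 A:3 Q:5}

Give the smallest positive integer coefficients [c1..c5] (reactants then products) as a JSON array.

Coefficients: [6, 1, 6, 4, 5]

D: 6·8+1·6 = 54 | 6·2+4·8+5·2 = 54
Y: 6·7+1·4 = 46 | 6·1+4·5+5·4 = 46
R: 6·8+1·3 = 51 | 6·5+4·4+5·1 = 51
A: 6·8+1·5 = 53 | 6·1+4·8+5·3 = 53
Q: 6·4+1·1 = 25 | 6·0+4·0+5·5 = 25
gcd(6,1,6,4,5) = 1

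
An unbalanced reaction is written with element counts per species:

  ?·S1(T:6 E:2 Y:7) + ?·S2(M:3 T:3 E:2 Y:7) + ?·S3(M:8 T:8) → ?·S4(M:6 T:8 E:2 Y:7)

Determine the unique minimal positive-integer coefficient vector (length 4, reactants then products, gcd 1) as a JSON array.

M: 2·0+4·3+3·8 = 36 | 6·6 = 36
T: 2·6+4·3+3·8 = 48 | 6·8 = 48
E: 2·2+4·2+3·0 = 12 | 6·2 = 12
Y: 2·7+4·7+3·0 = 42 | 6·7 = 42
gcd(2,4,3,6) = 1

Coefficients: [2, 4, 3, 6]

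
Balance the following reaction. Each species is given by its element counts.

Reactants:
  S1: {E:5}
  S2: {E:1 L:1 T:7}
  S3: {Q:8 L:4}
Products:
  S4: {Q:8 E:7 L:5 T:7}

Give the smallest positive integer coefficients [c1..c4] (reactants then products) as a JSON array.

Coefficients: [6, 5, 5, 5]

Q: 6·0+5·0+5·8 = 40 | 5·8 = 40
E: 6·5+5·1+5·0 = 35 | 5·7 = 35
L: 6·0+5·1+5·4 = 25 | 5·5 = 25
T: 6·0+5·7+5·0 = 35 | 5·7 = 35
gcd(6,5,5,5) = 1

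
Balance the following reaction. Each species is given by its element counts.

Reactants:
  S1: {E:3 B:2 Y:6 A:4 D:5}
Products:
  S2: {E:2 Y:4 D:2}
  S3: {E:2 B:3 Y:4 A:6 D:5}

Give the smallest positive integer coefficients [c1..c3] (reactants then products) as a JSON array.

E: 6·3 = 18 | 5·2+4·2 = 18
B: 6·2 = 12 | 5·0+4·3 = 12
Y: 6·6 = 36 | 5·4+4·4 = 36
A: 6·4 = 24 | 5·0+4·6 = 24
D: 6·5 = 30 | 5·2+4·5 = 30
gcd(6,5,4) = 1

Coefficients: [6, 5, 4]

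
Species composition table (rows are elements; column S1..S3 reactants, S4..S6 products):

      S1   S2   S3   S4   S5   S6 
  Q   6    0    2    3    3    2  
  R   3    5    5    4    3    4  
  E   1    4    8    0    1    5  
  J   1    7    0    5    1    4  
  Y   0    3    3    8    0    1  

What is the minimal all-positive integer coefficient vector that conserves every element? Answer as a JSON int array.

Coefficients: [3, 3, 1, 1, 3, 4]

Q: 3·6+3·0+1·2 = 20 | 1·3+3·3+4·2 = 20
R: 3·3+3·5+1·5 = 29 | 1·4+3·3+4·4 = 29
E: 3·1+3·4+1·8 = 23 | 1·0+3·1+4·5 = 23
J: 3·1+3·7+1·0 = 24 | 1·5+3·1+4·4 = 24
Y: 3·0+3·3+1·3 = 12 | 1·8+3·0+4·1 = 12
gcd(3,3,1,1,3,4) = 1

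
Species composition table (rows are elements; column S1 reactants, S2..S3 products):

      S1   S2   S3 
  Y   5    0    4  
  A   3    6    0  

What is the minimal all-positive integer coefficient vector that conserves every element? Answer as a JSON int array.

Coefficients: [4, 2, 5]

Y: 4·5 = 20 | 2·0+5·4 = 20
A: 4·3 = 12 | 2·6+5·0 = 12
gcd(4,2,5) = 1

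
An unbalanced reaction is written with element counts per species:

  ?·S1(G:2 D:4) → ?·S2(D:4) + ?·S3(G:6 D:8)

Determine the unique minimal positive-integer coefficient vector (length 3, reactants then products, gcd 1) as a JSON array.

G: 3·2 = 6 | 1·0+1·6 = 6
D: 3·4 = 12 | 1·4+1·8 = 12
gcd(3,1,1) = 1

Coefficients: [3, 1, 1]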